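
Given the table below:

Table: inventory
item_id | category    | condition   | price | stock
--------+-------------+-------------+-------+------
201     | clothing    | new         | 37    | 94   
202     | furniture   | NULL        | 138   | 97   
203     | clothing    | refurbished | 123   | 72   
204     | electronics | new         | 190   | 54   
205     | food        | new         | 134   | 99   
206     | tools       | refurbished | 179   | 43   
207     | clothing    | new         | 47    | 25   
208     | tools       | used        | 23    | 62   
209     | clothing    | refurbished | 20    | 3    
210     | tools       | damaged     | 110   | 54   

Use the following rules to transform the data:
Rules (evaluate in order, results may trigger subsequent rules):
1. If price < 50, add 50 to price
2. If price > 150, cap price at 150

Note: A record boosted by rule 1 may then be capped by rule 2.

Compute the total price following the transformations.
1132

Step 1: Apply rule 1 to records with price < 50
  - 4 records get bonus of 50
  - Of these, 0 records then exceed 150 and get capped
Step 2: Apply rule 2 to records with price > 150
  - 2 records (original) are capped
Step 3: Calculate final sum = 1132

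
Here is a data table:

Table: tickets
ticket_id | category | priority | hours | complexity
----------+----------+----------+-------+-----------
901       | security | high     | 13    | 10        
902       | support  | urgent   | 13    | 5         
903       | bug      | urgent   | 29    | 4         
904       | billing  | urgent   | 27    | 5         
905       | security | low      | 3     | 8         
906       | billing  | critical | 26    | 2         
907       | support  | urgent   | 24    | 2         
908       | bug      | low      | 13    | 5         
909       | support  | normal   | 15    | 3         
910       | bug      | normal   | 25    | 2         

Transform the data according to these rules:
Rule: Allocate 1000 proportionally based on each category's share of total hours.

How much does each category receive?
billing: 281.91, bug: 356.38, security: 85.11, support: 276.6

Step 1: Calculate total hours = 188
Step 2: Calculate each category's proportion:
  billing: 53/188 = 28.19% → 281.91
  bug: 67/188 = 35.64% → 356.38
  security: 16/188 = 8.51% → 85.11
  support: 52/188 = 27.66% → 276.6
Step 3: Verify: sum of allocations ≈ 1000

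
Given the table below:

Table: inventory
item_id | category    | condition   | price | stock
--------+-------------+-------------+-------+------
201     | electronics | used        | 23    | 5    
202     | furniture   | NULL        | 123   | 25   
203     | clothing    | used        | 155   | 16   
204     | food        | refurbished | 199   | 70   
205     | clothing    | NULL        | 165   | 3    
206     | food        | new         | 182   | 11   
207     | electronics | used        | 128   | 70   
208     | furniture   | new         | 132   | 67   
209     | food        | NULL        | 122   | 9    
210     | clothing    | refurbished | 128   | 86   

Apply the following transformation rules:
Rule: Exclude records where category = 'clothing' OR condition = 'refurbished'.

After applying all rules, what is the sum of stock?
187

Step 1: Find records where category = 'clothing' OR condition = 'refurbished'
Step 2: 4 records match, summing to 175
Step 3: Original sum: 362
Step 4: Remaining sum = 362 - 175 = 187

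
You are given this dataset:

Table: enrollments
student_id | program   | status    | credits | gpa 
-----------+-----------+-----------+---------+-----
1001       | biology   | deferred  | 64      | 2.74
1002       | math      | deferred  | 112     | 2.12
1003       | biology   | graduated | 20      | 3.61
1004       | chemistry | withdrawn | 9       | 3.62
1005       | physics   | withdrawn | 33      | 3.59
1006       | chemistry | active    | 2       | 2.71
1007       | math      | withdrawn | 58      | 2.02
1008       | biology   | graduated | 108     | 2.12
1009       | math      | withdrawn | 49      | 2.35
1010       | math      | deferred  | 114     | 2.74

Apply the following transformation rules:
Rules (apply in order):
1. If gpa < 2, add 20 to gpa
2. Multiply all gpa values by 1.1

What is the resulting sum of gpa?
30.38

Step 1: Apply Rule 1 - Add 20 to records with gpa < 2
  - 0 records affected: 0 + (0 × 20) = 0
  - Unaffected records: 27.62
  - Sum after Rule 1: 27.62
Step 2: Apply Rule 2 - Multiply all by 1.1
  - 27.62 × 1.1 = 30.38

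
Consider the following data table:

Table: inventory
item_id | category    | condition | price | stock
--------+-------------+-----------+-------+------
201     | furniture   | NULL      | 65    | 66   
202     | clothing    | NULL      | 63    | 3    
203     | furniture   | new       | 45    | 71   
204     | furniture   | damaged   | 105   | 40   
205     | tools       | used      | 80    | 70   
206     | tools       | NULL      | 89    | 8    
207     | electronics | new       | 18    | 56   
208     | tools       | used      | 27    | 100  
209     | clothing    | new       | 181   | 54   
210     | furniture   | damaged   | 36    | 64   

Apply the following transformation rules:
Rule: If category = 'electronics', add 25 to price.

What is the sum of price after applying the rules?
734

Step 1: Count records where category = 'electronics': 1
Step 2: Total bonus added: 1 × 25 = 25
Step 3: Original sum of price: 709
Step 4: Final sum = 709 + 25 = 734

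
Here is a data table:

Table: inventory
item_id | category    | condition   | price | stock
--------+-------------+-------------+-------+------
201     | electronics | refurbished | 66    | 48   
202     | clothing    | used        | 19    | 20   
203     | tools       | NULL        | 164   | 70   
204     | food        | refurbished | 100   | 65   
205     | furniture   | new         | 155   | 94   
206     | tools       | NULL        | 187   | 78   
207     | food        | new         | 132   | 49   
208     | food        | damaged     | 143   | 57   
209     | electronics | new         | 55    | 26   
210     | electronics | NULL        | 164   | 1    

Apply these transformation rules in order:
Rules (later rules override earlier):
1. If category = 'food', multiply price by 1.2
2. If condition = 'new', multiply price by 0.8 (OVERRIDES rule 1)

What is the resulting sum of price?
1165.2

Step 1: Rule 2 takes priority for records with condition = 'new'
  - 3 records: 342 × 0.8 = 273.6
Step 2: Rule 1 applies to remaining records with category = 'food'
  - 2 records: 243 × 1.2 = 291.6
Step 3: Other records unchanged: 600
Step 4: Final sum = 273.6 + 291.6 + 600 = 1165.2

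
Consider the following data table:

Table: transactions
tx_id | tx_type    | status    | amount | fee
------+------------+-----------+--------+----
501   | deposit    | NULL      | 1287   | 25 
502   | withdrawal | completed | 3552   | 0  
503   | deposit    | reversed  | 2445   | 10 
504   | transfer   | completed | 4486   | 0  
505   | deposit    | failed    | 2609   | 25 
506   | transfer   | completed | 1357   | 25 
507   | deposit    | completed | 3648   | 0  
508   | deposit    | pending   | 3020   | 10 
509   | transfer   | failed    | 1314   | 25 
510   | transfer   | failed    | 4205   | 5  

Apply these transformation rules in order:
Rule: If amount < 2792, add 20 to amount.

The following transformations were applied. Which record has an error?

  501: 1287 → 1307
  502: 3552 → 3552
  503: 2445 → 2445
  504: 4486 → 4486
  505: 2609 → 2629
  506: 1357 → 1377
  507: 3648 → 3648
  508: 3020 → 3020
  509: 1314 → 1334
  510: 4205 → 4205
Record 503 has an error. The correct transformed value should be 2465, not 2445.

Step 1: Check each record against the rule
Step 2: Record 503 has amount = 2445
Step 3: Since 2445 < 2792, the bonus should have been applied
Step 4: Correct value = 2465, but claimed value = 2445
Conclusion: Record 503 has the error.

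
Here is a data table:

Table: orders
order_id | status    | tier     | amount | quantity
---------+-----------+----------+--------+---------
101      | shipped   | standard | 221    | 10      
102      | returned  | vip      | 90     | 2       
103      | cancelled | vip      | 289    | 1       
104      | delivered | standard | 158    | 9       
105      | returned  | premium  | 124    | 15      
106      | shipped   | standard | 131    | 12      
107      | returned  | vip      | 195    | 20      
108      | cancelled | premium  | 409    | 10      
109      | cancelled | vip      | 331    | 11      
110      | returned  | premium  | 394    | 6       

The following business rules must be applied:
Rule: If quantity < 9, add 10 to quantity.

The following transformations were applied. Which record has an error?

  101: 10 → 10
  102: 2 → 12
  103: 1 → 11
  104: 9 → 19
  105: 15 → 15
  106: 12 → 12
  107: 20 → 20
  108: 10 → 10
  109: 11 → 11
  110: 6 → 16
Record 104 has an error. The correct transformed value should be 9, not 19.

Step 1: Check each record against the rule
Step 2: Record 104 has quantity = 9
Step 3: Since 9 >= 9, the bonus should not have been applied
Step 4: Correct value = 9, but claimed value = 19
Conclusion: Record 104 has the error.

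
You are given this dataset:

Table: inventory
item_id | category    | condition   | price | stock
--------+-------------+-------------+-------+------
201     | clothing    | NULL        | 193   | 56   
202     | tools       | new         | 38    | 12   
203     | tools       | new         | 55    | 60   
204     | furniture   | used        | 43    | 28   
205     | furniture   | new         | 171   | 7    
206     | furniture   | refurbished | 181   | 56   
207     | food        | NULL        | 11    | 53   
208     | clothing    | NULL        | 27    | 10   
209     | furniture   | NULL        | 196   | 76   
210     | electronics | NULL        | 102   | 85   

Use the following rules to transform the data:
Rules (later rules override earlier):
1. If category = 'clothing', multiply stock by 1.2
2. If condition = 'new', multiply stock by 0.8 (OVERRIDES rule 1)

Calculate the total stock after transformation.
440.4

Step 1: Rule 2 takes priority for records with condition = 'new'
  - 3 records: 79 × 0.8 = 63.2
Step 2: Rule 1 applies to remaining records with category = 'clothing'
  - 2 records: 66 × 1.2 = 79.2
Step 3: Other records unchanged: 298
Step 4: Final sum = 63.2 + 79.2 + 298 = 440.4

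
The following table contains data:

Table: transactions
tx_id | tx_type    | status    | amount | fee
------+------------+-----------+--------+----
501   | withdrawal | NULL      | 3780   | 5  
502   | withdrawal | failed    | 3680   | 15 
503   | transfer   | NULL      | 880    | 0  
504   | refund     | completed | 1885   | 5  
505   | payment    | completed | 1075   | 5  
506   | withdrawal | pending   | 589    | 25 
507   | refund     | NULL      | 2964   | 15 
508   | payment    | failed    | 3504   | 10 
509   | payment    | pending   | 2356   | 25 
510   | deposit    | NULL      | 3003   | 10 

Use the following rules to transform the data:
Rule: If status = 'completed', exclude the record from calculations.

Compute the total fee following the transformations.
105

Step 1: Identify records where status = 'completed'
Step 2: The excluded records sum to 10
Step 3: Original total fee = 115
Step 4: Remaining total = 115 - 10 = 105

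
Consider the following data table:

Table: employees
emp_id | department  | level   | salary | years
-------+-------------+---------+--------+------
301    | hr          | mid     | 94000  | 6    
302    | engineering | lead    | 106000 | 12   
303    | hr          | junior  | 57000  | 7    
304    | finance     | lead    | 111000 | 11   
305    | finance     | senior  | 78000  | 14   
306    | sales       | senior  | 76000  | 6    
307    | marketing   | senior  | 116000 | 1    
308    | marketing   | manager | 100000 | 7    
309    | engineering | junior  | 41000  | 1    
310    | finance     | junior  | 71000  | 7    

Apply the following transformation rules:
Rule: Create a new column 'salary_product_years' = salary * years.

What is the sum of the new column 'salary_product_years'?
6358000

Step 1: For each record, compute salary * years
Example calculations:
  94000 * 6 = 564000
  106000 * 12 = 1272000
  57000 * 7 = 399000
  ...
Step 2: Sum all derived values
Step 3: Total = 6358000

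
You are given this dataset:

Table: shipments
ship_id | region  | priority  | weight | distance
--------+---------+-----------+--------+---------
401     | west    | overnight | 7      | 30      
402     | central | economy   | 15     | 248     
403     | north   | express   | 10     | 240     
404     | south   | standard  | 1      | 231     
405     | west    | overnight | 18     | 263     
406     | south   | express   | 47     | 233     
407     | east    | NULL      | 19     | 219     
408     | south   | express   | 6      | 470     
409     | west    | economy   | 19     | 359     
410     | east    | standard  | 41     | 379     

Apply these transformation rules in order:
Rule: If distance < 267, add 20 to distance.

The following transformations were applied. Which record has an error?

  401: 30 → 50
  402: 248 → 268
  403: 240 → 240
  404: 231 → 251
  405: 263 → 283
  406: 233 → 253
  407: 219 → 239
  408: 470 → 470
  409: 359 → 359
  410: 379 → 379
Record 403 has an error. The correct transformed value should be 260, not 240.

Step 1: Check each record against the rule
Step 2: Record 403 has distance = 240
Step 3: Since 240 < 267, the bonus should have been applied
Step 4: Correct value = 260, but claimed value = 240
Conclusion: Record 403 has the error.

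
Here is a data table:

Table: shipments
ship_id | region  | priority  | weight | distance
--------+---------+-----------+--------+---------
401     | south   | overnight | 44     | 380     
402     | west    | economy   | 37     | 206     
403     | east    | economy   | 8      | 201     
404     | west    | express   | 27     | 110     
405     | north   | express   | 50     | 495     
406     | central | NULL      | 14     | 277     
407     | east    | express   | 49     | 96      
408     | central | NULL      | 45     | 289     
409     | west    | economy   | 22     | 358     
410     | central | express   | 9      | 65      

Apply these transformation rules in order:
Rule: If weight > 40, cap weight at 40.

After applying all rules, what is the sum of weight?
277

Step 1: 4 records have weight > 40
Step 2: These records originally summed to 188
Step 3: After capping: 4 × 40 = 160
Step 4: Unaffected records sum: 117
Step 5: Final sum = 160 + 117 = 277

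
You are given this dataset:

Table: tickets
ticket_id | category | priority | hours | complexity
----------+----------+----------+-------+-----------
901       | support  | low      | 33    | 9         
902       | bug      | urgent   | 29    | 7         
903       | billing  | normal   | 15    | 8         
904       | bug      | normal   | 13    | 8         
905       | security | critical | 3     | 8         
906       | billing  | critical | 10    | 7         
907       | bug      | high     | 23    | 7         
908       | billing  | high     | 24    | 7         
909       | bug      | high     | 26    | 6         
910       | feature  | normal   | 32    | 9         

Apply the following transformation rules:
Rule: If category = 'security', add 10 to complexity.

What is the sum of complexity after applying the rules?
86

Step 1: Count records where category = 'security': 1
Step 2: Total bonus added: 1 × 10 = 10
Step 3: Original sum of complexity: 76
Step 4: Final sum = 76 + 10 = 86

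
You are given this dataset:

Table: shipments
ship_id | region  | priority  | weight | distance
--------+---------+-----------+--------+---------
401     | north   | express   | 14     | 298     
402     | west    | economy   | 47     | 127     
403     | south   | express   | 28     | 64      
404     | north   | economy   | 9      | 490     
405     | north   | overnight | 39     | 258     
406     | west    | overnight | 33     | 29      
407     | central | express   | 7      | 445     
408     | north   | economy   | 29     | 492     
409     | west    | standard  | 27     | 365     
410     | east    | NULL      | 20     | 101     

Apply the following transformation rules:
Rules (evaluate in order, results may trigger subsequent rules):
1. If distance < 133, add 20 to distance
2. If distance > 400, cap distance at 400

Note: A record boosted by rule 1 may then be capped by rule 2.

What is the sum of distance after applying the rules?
2522

Step 1: Apply rule 1 to records with distance < 133
  - 4 records get bonus of 20
  - Of these, 0 records then exceed 400 and get capped
Step 2: Apply rule 2 to records with distance > 400
  - 3 records (original) are capped
Step 3: Calculate final sum = 2522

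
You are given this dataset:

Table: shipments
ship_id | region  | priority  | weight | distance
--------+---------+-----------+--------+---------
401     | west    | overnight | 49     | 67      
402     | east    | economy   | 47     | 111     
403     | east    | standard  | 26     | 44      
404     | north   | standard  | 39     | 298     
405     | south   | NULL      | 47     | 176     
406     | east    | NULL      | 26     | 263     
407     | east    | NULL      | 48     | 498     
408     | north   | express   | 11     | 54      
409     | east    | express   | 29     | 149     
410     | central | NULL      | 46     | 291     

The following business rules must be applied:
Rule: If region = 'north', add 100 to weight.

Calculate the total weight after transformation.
568

Step 1: Count records where region = 'north': 2
Step 2: Total bonus added: 2 × 100 = 200
Step 3: Original sum of weight: 368
Step 4: Final sum = 368 + 200 = 568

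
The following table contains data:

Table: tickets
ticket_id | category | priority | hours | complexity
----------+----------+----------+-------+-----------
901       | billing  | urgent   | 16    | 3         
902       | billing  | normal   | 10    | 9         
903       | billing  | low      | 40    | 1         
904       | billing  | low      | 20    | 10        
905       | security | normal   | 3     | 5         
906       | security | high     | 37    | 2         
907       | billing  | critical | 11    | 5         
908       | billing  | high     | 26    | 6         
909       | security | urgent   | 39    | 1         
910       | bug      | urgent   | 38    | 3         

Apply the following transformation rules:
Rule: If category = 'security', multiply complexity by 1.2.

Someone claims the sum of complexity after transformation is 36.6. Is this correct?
No, the correct result is 46.6.

Step 1: Calculate the correct sum after transformation
Step 2: Apply multiplier 1.2 to records where category = 'security'
Step 3: Correct result = 46.6
Step 4: Claimed result = 36.6
Step 5: 46.6 ≠ 36.6
Conclusion: The claimed result is incorrect. The correct answer is 46.6.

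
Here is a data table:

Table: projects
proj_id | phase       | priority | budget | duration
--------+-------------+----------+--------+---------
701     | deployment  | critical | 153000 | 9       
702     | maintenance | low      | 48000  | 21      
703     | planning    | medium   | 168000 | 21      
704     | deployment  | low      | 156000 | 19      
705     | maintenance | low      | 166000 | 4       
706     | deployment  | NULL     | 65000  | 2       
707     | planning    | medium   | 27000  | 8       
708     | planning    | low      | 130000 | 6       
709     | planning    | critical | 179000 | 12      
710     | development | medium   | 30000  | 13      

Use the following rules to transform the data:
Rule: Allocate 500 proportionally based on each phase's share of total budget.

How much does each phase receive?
deployment: 166.67, development: 13.37, maintenance: 95.37, planning: 224.6

Step 1: Calculate total budget = 1122000
Step 2: Calculate each phase's proportion:
  deployment: 374000/1122000 = 33.33% → 166.67
  development: 30000/1122000 = 2.67% → 13.37
  maintenance: 214000/1122000 = 19.07% → 95.37
  planning: 504000/1122000 = 44.92% → 224.6
Step 3: Verify: sum of allocations ≈ 500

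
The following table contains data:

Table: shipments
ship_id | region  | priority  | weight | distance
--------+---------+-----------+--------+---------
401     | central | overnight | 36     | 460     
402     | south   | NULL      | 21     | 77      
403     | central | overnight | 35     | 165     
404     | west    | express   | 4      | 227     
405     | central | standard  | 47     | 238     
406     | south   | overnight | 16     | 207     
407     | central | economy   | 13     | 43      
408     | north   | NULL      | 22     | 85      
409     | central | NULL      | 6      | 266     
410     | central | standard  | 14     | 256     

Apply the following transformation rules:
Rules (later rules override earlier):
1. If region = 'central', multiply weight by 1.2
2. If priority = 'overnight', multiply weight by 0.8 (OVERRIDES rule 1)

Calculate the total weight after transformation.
212.6

Step 1: Rule 2 takes priority for records with priority = 'overnight'
  - 3 records: 87 × 0.8 = 69.6
Step 2: Rule 1 applies to remaining records with region = 'central'
  - 4 records: 80 × 1.2 = 96.0
Step 3: Other records unchanged: 47
Step 4: Final sum = 69.6 + 96.0 + 47 = 212.6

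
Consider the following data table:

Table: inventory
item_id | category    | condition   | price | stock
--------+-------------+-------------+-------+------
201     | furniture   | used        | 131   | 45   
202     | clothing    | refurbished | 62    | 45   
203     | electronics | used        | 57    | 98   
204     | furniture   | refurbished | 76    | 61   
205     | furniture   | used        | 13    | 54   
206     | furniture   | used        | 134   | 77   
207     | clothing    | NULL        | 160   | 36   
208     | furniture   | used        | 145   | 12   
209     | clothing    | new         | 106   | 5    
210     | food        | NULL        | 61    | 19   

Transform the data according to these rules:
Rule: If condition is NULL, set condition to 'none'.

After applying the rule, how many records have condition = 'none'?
2

Step 1: Count records where condition IS NULL
Step 2: Found 2 records with NULL condition
Step 3: These records will have condition set to 'none'
Step 4: Records already having condition = 'none': 0
Step 5: Answer: 2 + 0 = 2 records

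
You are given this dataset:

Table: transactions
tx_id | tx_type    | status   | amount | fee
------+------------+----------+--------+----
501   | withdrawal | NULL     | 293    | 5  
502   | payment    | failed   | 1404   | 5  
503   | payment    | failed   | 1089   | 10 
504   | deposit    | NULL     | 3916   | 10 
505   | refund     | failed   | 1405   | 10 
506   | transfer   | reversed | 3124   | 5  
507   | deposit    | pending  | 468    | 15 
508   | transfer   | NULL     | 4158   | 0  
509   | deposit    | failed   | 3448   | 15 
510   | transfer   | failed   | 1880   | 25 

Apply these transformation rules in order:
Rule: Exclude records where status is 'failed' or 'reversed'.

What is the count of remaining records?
4

Step 1: Count records to exclude
  - 5 (failed) + 1 (reversed) = 6 records
Step 2: Total records: 10
Step 3: Remaining = 10 - 6 = 4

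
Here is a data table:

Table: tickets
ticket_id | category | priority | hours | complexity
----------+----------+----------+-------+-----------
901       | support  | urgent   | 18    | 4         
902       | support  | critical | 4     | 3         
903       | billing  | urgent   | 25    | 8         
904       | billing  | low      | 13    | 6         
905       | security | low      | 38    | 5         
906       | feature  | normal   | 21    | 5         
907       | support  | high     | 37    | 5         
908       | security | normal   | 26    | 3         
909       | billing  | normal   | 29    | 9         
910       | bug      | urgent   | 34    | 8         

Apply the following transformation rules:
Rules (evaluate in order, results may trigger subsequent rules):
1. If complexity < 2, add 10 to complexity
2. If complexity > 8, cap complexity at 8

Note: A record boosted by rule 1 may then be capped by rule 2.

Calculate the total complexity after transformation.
55

Step 1: Apply rule 1 to records with complexity < 2
  - 0 records get bonus of 10
  - Of these, 0 records then exceed 8 and get capped
Step 2: Apply rule 2 to records with complexity > 8
  - 1 records (original) are capped
Step 3: Calculate final sum = 55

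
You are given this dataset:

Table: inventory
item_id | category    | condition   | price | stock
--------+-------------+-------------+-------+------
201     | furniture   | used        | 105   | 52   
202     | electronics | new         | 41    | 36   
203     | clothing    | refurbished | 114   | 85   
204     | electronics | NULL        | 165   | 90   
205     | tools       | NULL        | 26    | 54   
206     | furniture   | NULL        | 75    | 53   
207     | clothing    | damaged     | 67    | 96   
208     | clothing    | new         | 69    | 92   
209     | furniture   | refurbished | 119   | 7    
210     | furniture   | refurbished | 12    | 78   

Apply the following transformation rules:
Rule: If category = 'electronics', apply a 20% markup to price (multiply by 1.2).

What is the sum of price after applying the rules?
834.2

Step 1: Records with category = 'electronics' have total price = 206
Step 2: Apply multiplier: 206 × 1.2 = 247.2
Step 3: Other records total: 587
Step 4: Final sum = 247.2 + 587 = 834.2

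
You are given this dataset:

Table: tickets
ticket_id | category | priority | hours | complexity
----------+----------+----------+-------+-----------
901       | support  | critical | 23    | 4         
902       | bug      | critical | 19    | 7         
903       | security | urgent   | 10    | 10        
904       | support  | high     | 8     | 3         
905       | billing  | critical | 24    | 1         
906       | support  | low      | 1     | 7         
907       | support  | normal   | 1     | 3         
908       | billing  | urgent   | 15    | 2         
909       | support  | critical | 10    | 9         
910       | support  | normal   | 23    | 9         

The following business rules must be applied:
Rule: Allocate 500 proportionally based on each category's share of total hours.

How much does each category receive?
billing: 145.52, bug: 70.9, security: 37.31, support: 246.27

Step 1: Calculate total hours = 134
Step 2: Calculate each category's proportion:
  billing: 39/134 = 29.10% → 145.52
  bug: 19/134 = 14.18% → 70.9
  security: 10/134 = 7.46% → 37.31
  support: 66/134 = 49.25% → 246.27
Step 3: Verify: sum of allocations ≈ 500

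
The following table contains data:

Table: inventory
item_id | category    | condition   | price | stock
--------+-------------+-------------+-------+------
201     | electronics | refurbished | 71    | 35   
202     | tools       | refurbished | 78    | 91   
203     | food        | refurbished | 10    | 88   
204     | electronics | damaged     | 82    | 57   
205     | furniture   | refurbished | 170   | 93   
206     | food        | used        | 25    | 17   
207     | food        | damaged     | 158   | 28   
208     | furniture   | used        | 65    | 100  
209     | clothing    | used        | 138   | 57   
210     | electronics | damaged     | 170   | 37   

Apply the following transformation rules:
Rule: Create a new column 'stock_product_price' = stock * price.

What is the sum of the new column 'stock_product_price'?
56452

Step 1: For each record, compute stock * price
Example calculations:
  35 * 71 = 2485
  91 * 78 = 7098
  88 * 10 = 880
  ...
Step 2: Sum all derived values
Step 3: Total = 56452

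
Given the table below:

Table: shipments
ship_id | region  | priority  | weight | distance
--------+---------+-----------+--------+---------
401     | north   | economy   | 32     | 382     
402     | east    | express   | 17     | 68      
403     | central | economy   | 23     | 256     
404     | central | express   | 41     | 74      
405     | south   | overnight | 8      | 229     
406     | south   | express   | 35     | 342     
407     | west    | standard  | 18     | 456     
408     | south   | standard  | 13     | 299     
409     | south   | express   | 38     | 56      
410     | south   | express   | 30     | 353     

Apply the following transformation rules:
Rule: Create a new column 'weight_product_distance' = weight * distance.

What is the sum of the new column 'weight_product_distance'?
60917

Step 1: For each record, compute weight * distance
Example calculations:
  32 * 382 = 12224
  17 * 68 = 1156
  23 * 256 = 5888
  ...
Step 2: Sum all derived values
Step 3: Total = 60917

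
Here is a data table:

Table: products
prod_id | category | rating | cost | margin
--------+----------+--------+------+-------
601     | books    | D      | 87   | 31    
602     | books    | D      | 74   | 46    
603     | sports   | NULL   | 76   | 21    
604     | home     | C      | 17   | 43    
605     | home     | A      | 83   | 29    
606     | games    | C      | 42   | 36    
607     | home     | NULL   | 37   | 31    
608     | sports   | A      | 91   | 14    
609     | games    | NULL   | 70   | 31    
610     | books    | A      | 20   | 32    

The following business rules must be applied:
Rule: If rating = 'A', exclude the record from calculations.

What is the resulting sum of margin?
239

Step 1: Identify records where rating = 'A'
Step 2: The excluded records sum to 75
Step 3: Original total margin = 314
Step 4: Remaining total = 314 - 75 = 239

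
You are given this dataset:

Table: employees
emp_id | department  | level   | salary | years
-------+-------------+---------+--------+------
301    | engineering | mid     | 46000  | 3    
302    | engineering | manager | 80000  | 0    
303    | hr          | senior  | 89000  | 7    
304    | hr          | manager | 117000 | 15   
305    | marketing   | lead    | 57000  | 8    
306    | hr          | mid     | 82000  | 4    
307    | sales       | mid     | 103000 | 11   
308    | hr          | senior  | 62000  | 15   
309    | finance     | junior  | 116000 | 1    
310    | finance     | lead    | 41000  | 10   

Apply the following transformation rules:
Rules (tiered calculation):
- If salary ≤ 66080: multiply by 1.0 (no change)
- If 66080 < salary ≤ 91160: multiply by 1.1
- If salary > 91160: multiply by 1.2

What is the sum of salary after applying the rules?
885300.0

Step 1: Tier 1 (salary ≤ 66080): 4 records, sum = 206000 × 1.0 = 206000.0
Step 2: Tier 2 (66080 < salary ≤ 91160): 3 records, sum = 251000 × 1.1 = 276100.0
Step 3: Tier 3 (salary > 91160): 3 records, sum = 336000 × 1.2 = 403200.0
Step 4: Final sum = 206000.0 + 276100.0 + 403200.0 = 885300.0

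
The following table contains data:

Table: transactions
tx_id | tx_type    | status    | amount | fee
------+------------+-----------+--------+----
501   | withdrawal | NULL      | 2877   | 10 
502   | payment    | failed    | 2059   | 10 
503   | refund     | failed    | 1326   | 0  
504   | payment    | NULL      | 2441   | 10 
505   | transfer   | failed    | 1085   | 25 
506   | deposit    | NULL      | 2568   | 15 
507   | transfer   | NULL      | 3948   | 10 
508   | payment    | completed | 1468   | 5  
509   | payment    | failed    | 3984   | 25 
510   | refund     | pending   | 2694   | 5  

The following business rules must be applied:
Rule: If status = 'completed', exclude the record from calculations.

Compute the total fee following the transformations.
110

Step 1: Identify records where status = 'completed'
Step 2: The excluded records sum to 5
Step 3: Original total fee = 115
Step 4: Remaining total = 115 - 5 = 110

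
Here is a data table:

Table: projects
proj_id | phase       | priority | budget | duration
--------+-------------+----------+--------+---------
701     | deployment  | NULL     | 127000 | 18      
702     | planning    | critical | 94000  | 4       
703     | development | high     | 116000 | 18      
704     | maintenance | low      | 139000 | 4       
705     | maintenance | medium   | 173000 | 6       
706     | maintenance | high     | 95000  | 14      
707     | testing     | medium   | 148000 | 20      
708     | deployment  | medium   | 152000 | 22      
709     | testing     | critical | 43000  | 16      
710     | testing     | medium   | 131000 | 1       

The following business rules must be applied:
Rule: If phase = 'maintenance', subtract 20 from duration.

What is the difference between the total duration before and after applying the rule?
60

Step 1: Original sum of duration = 123
Step 2: 3 records have phase = 'maintenance'
Step 3: Each affected record changes by -20
Step 4: Total change = 3 × -20 = -60
Step 5: New sum = 123 + -60 = 63
Step 6: Difference = |63 - 123| = 60
        (Sum decreased by 60)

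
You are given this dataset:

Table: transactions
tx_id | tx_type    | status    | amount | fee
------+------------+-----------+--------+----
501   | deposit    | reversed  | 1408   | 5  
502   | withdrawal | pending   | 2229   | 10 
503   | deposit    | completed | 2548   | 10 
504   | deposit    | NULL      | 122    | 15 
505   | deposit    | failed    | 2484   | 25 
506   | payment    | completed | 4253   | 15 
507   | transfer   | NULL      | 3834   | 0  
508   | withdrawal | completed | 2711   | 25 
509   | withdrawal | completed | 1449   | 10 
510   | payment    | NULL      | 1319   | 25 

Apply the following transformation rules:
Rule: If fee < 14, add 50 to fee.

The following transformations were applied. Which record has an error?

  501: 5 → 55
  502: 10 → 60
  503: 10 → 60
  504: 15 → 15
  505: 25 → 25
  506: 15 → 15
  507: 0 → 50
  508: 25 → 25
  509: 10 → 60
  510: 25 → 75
Record 510 has an error. The correct transformed value should be 25, not 75.

Step 1: Check each record against the rule
Step 2: Record 510 has fee = 25
Step 3: Since 25 >= 14, the bonus should not have been applied
Step 4: Correct value = 25, but claimed value = 75
Conclusion: Record 510 has the error.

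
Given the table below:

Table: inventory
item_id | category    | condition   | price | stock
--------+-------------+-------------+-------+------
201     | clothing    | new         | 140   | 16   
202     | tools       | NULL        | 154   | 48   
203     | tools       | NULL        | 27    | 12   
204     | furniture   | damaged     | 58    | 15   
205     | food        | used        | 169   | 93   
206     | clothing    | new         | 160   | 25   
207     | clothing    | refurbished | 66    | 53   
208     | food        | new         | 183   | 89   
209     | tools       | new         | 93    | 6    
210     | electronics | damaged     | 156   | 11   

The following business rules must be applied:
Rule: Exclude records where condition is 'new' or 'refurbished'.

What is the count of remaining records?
5

Step 1: Count records to exclude
  - 4 (new) + 1 (refurbished) = 5 records
Step 2: Total records: 10
Step 3: Remaining = 10 - 5 = 5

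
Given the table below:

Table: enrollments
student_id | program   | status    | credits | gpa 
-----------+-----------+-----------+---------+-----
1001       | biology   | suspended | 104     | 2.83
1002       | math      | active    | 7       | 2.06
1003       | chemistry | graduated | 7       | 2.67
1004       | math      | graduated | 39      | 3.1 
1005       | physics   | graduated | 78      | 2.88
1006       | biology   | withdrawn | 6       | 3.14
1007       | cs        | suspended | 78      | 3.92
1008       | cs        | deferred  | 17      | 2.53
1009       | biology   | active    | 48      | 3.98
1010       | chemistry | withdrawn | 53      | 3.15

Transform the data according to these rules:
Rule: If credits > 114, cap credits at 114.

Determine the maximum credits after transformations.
104

Step 1: Original maximum credits = 104
Step 2: Check cap of 114 against maximum
Step 3: No records exceed the cap (max 104 <= cap 114), so no capping applies
Step 4: Maximum after transformation = 104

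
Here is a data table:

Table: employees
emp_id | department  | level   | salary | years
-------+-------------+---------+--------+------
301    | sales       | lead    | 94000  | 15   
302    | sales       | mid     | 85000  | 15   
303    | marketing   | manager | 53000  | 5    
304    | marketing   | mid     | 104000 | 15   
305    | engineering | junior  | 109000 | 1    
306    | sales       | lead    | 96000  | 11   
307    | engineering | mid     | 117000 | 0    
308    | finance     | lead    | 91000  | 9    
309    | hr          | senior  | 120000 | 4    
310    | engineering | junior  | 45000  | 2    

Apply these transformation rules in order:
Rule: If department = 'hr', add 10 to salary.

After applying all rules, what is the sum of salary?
914010

Step 1: Count records where department = 'hr': 1
Step 2: Total bonus added: 1 × 10 = 10
Step 3: Original sum of salary: 914000
Step 4: Final sum = 914000 + 10 = 914010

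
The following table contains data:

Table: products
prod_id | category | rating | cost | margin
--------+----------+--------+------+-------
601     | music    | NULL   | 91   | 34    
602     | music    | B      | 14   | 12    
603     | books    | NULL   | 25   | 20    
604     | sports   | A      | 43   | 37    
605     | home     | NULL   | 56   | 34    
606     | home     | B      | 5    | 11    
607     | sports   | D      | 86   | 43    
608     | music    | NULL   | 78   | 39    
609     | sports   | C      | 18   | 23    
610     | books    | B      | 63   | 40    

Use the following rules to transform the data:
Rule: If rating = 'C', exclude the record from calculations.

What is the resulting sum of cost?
461

Step 1: Identify records where rating = 'C'
Step 2: The excluded records sum to 18
Step 3: Original total cost = 479
Step 4: Remaining total = 479 - 18 = 461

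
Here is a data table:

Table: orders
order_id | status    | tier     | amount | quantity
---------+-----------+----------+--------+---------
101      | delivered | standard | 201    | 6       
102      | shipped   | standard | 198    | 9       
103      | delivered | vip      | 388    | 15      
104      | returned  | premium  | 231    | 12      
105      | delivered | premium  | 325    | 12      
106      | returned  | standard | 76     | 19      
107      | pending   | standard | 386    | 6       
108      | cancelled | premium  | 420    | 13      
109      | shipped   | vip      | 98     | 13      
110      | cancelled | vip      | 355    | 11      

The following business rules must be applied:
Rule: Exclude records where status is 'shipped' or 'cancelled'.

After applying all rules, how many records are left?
6

Step 1: Count records to exclude
  - 2 (shipped) + 2 (cancelled) = 4 records
Step 2: Total records: 10
Step 3: Remaining = 10 - 4 = 6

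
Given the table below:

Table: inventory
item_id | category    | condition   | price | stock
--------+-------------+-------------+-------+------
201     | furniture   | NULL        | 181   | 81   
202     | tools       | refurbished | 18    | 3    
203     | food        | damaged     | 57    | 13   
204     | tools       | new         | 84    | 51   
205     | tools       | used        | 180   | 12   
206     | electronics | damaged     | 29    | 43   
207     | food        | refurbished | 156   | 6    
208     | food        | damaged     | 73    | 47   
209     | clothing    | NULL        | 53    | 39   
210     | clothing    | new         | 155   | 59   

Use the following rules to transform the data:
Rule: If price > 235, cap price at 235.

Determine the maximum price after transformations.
181

Step 1: Original maximum price = 181
Step 2: Check cap of 235 against maximum
Step 3: No records exceed the cap (max 181 <= cap 235), so no capping applies
Step 4: Maximum after transformation = 181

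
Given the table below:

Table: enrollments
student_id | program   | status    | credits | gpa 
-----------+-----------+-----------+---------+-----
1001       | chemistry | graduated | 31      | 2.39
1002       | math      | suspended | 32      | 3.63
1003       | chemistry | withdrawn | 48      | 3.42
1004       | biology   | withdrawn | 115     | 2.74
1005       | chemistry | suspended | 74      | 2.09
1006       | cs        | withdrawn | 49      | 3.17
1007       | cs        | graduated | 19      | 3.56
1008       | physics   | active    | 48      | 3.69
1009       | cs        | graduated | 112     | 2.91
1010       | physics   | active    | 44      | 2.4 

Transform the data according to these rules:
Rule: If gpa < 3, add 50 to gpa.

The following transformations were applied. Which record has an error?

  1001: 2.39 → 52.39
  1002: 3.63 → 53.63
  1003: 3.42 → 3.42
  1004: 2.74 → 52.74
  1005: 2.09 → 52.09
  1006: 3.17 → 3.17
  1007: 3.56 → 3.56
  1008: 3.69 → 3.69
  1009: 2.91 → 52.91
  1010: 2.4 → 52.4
Record 1002 has an error. The correct transformed value should be 3.63, not 53.63.

Step 1: Check each record against the rule
Step 2: Record 1002 has gpa = 3.63
Step 3: Since 3.63 >= 3, the bonus should not have been applied
Step 4: Correct value = 3.63, but claimed value = 53.63
Conclusion: Record 1002 has the error.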